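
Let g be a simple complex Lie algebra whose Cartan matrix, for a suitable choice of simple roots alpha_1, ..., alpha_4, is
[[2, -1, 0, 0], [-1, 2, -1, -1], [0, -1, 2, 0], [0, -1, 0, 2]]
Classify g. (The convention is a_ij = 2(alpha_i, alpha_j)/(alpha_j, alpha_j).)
D4

The matrix has rank 4 with 2's on the diagonal. Reading the off-diagonal entries as Dynkin edges (a single edge where a_ij = a_ji = -1; a double or triple edge where a_ij * a_ji = 2 or 3), the diagram is a chain of 2 nodes with a fork of two nodes at one end (D_4). One simple-root ordering that puts it in standard form is (alpha_1, alpha_2, alpha_3, alpha_4). So the algebra is type D_4, i.e. so(8).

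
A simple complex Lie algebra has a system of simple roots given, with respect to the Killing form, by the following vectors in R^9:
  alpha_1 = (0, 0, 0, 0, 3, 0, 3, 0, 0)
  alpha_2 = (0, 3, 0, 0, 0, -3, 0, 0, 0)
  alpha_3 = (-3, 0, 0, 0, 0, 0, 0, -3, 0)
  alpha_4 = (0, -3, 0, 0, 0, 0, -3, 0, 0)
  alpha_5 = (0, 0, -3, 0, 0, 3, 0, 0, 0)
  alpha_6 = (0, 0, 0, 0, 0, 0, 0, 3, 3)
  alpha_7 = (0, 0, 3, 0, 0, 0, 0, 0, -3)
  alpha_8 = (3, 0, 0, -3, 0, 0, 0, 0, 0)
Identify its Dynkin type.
Compute the Cartan integers a_ij = 2(alpha_i, alpha_j)/(alpha_j, alpha_j); the resulting 8x8 Cartan matrix is
[[2, 0, 0, -1, 0, 0, 0, 0], [0, 2, 0, -1, -1, 0, 0, 0], [0, 0, 2, 0, 0, -1, 0, -1], [-1, -1, 0, 2, 0, 0, 0, 0], [0, -1, 0, 0, 2, 0, -1, 0], [0, 0, -1, 0, 0, 2, -1, 0], [0, 0, 0, 0, -1, -1, 2, 0], [0, 0, -1, 0, 0, 0, 0, 2]].
All simple roots have the same length, so the diagram is simply laced. The associated Dynkin diagram is a chain of 8 nodes with single edges (A_8), so the type is A_8 (the algebra sl(9)).

A_8 (sl(9))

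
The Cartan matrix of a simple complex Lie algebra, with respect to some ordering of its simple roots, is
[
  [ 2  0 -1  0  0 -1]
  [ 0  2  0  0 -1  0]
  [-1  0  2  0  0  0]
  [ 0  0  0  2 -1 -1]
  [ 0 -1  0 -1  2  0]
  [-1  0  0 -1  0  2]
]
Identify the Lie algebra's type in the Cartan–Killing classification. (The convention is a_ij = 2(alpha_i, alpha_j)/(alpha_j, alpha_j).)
A_6

The matrix has rank 6 with 2's on the diagonal. Reading the off-diagonal entries as Dynkin edges (a single edge where a_ij = a_ji = -1; a double or triple edge where a_ij * a_ji = 2 or 3), the diagram is a chain of 6 nodes with single edges (A_6). One simple-root ordering that puts it in standard form is (alpha_3, alpha_1, alpha_6, alpha_4, alpha_5, alpha_2). So the algebra is type A_6, i.e. sl(7).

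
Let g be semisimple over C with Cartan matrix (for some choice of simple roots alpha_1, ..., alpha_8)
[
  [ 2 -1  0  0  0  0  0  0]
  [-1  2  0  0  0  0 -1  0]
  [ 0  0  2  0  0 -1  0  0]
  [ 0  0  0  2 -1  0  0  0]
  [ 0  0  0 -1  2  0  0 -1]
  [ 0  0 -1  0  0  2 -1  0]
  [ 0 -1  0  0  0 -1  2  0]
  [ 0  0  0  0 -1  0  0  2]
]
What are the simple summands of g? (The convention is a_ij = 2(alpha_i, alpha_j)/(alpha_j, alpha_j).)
The diagram associated to this matrix has two connected components: the simple roots {alpha_4, alpha_5, alpha_8} form a chain of 3 nodes with single edges (A_3), and {alpha_1, alpha_2, alpha_3, alpha_6, alpha_7} form a chain of 5 nodes with single edges (A_5). A semisimple Lie algebra decomposes uniquely as the direct sum of simple ideals, one per connected component of its Dynkin diagram, so g ≅ A_3 ⊕ A_5 (dimension 15 + 35 = 50).

A_3 (sl(4)) ⊕ A_5 (sl(6))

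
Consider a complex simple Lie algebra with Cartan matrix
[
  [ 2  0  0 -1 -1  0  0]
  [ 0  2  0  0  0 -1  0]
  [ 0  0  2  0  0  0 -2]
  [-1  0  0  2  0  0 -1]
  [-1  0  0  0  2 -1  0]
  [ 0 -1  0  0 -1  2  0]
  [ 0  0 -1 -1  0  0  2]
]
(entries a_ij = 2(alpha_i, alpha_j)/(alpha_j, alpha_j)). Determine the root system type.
C_7

The matrix has rank 7 with 2's on the diagonal. Reading the off-diagonal entries as Dynkin edges (a single edge where a_ij = a_ji = -1; a double or triple edge where a_ij * a_ji = 2 or 3), the diagram is a chain of 7 nodes with a double edge at one end; the terminal node there is the unique long simple root (C_7). One simple-root ordering that puts it in standard form is (alpha_2, alpha_6, alpha_5, alpha_1, alpha_4, alpha_7, alpha_3). So the algebra is type C_7, i.e. sp(14).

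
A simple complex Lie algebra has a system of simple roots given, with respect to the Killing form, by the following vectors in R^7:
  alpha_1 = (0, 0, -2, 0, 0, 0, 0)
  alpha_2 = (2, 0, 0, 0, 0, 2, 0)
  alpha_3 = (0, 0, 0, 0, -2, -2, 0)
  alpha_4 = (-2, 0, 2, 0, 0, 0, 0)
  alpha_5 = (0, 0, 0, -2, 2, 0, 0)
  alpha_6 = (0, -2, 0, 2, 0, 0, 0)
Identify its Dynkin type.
Compute the Cartan integers a_ij = 2(alpha_i, alpha_j)/(alpha_j, alpha_j); the resulting 6x6 Cartan matrix is
[[2, 0, 0, -1, 0, 0], [0, 2, -1, -1, 0, 0], [0, -1, 2, 0, -1, 0], [-2, -1, 0, 2, 0, 0], [0, 0, -1, 0, 2, -1], [0, 0, 0, 0, -1, 2]].
The roots have two lengths (squared-length ratio 2:1); the short ones are alpha_{1}. The associated Dynkin diagram is a chain of 6 nodes with a double edge at one end; the terminal node there is the unique short simple root (B_6), so the type is B_6 (the algebra so(13)).

B6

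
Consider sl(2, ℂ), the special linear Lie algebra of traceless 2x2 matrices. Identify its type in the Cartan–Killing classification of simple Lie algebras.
A_1 (sl(2))

This is sl(2), which has dimension 2^2 - 1 = 3 and rank 2 - 1 = 1 (a Cartan subalgebra is the diagonal traceless matrices). In the classification of classical Lie algebras, the special linear algebra sl(n+1) has type A_n; here n = 1, so the Dynkin diagram is a chain of 1 nodes with single edges (A_1). Hence the type is A_1.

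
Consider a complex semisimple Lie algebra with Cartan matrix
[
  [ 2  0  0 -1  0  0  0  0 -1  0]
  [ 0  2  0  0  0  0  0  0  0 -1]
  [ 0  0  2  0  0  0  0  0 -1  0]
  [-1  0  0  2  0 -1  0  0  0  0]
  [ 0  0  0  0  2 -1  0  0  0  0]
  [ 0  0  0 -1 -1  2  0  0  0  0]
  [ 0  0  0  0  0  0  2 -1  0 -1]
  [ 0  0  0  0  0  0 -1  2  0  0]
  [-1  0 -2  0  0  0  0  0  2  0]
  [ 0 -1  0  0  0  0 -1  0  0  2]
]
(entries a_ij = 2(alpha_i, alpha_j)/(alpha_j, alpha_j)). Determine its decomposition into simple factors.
The diagram associated to this matrix has two connected components: the simple roots {alpha_2, alpha_7, alpha_8, alpha_10} form a chain of 4 nodes with single edges (A_4), and {alpha_1, alpha_3, alpha_4, alpha_5, alpha_6, alpha_9} form a chain of 6 nodes with a double edge at one end; the terminal node there is the unique short simple root (B_6). A semisimple Lie algebra decomposes uniquely as the direct sum of simple ideals, one per connected component of its Dynkin diagram, so g ≅ A_4 ⊕ B_6 (dimension 24 + 78 = 102).

A4 ⊕ B6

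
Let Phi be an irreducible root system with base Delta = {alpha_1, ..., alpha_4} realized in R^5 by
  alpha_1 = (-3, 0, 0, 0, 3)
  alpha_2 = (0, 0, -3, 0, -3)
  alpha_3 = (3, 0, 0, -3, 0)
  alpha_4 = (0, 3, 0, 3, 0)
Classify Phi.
Compute the Cartan integers a_ij = 2(alpha_i, alpha_j)/(alpha_j, alpha_j); the resulting 4x4 Cartan matrix is
[[2, -1, -1, 0], [-1, 2, 0, 0], [-1, 0, 2, -1], [0, 0, -1, 2]].
All simple roots have the same length, so the diagram is simply laced. The associated Dynkin diagram is a chain of 4 nodes with single edges (A_4), so the type is A_4 (the algebra sl(5)).

A4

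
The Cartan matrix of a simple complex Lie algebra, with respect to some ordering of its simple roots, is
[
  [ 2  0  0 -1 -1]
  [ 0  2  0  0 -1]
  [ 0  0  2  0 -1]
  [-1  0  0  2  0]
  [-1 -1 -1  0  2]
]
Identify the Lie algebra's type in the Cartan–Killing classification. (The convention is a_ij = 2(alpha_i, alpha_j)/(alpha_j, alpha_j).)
D_5 (so(10))

The matrix has rank 5 with 2's on the diagonal. Reading the off-diagonal entries as Dynkin edges (a single edge where a_ij = a_ji = -1; a double or triple edge where a_ij * a_ji = 2 or 3), the diagram is a chain of 3 nodes with a fork of two nodes at one end (D_5). One simple-root ordering that puts it in standard form is (alpha_4, alpha_1, alpha_5, alpha_3, alpha_2). So the algebra is type D_5, i.e. so(10).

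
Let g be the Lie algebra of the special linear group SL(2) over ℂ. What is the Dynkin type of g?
This is sl(2), which has dimension 2^2 - 1 = 3 and rank 2 - 1 = 1 (a Cartan subalgebra is the diagonal traceless matrices). In the classification of classical Lie algebras, the special linear algebra sl(n+1) has type A_n; here n = 1, so the Dynkin diagram is a chain of 1 nodes with single edges (A_1). Hence the type is A_1.

A_1 (sl(2))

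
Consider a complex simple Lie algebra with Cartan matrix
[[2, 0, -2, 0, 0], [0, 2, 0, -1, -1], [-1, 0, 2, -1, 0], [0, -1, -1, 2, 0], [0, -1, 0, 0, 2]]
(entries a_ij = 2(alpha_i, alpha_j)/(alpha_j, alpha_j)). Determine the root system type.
The matrix has rank 5 with 2's on the diagonal. Reading the off-diagonal entries as Dynkin edges (a single edge where a_ij = a_ji = -1; a double or triple edge where a_ij * a_ji = 2 or 3), the diagram is a chain of 5 nodes with a double edge at one end; the terminal node there is the unique long simple root (C_5). One simple-root ordering that puts it in standard form is (alpha_5, alpha_2, alpha_4, alpha_3, alpha_1). So the algebra is type C_5, i.e. sp(10).

C_5 (sp(10))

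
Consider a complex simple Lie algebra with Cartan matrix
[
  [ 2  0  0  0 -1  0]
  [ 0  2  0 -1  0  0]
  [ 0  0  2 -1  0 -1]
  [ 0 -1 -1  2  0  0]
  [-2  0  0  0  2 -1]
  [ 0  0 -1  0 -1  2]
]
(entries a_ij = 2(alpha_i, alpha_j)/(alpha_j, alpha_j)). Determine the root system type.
type B_6

The matrix has rank 6 with 2's on the diagonal. Reading the off-diagonal entries as Dynkin edges (a single edge where a_ij = a_ji = -1; a double or triple edge where a_ij * a_ji = 2 or 3), the diagram is a chain of 6 nodes with a double edge at one end; the terminal node there is the unique short simple root (B_6). One simple-root ordering that puts it in standard form is (alpha_2, alpha_4, alpha_3, alpha_6, alpha_5, alpha_1). So the algebra is type B_6, i.e. so(13).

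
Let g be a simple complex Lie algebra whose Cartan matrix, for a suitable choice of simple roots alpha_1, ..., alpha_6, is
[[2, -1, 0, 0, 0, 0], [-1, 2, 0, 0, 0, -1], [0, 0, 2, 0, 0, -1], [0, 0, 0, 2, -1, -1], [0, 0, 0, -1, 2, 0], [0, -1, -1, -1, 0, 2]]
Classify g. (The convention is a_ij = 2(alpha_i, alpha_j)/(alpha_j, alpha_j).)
The matrix has rank 6 with 2's on the diagonal. Reading the off-diagonal entries as Dynkin edges (a single edge where a_ij = a_ji = -1; a double or triple edge where a_ij * a_ji = 2 or 3), the diagram is a chain of 5 nodes with one extra node attached to the third node from one end (E_6). One simple-root ordering that puts it in standard form is (alpha_1, alpha_3, alpha_2, alpha_6, alpha_4, alpha_5). So the algebra is type E_6.

E_6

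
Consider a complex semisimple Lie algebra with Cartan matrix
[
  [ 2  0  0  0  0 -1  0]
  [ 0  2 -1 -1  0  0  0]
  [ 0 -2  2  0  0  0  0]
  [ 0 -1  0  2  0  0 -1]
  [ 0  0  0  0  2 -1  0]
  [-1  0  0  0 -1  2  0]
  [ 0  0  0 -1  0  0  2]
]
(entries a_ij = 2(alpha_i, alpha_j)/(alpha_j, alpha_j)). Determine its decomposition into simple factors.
The diagram associated to this matrix has two connected components: the simple roots {alpha_1, alpha_5, alpha_6} form a chain of 3 nodes with single edges (A_3), and {alpha_2, alpha_3, alpha_4, alpha_7} form a chain of 4 nodes with a double edge at one end; the terminal node there is the unique long simple root (C_4). A semisimple Lie algebra decomposes uniquely as the direct sum of simple ideals, one per connected component of its Dynkin diagram, so g ≅ A_3 ⊕ C_4 (dimension 15 + 36 = 51).

type A_3 + type C_4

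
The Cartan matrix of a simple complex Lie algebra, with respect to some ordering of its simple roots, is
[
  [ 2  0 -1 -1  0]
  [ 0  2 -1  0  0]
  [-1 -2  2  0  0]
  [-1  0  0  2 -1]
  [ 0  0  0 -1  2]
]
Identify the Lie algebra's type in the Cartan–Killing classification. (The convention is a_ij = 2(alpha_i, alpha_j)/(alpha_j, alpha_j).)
The matrix has rank 5 with 2's on the diagonal. Reading the off-diagonal entries as Dynkin edges (a single edge where a_ij = a_ji = -1; a double or triple edge where a_ij * a_ji = 2 or 3), the diagram is a chain of 5 nodes with a double edge at one end; the terminal node there is the unique short simple root (B_5). One simple-root ordering that puts it in standard form is (alpha_5, alpha_4, alpha_1, alpha_3, alpha_2). So the algebra is type B_5, i.e. so(11).

B_5 (so(11))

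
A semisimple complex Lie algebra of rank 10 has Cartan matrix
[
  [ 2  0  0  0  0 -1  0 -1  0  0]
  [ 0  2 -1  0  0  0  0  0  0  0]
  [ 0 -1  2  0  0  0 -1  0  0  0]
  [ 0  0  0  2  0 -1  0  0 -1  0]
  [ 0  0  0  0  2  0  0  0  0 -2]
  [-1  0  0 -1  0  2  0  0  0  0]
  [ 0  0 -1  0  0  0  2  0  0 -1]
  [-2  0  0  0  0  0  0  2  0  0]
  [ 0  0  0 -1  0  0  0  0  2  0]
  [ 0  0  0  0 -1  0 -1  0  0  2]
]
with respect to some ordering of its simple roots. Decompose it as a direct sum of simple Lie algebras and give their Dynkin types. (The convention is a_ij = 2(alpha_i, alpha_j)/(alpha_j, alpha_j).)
C_5 (sp(10)) + C_5 (sp(10))

The diagram associated to this matrix has two connected components: the simple roots {alpha_1, alpha_4, alpha_6, alpha_8, alpha_9} form a chain of 5 nodes with a double edge at one end; the terminal node there is the unique long simple root (C_5), and {alpha_2, alpha_3, alpha_5, alpha_7, alpha_10} form a chain of 5 nodes with a double edge at one end; the terminal node there is the unique long simple root (C_5). A semisimple Lie algebra decomposes uniquely as the direct sum of simple ideals, one per connected component of its Dynkin diagram, so g ≅ C_5 ⊕ C_5 (dimension 55 + 55 = 110).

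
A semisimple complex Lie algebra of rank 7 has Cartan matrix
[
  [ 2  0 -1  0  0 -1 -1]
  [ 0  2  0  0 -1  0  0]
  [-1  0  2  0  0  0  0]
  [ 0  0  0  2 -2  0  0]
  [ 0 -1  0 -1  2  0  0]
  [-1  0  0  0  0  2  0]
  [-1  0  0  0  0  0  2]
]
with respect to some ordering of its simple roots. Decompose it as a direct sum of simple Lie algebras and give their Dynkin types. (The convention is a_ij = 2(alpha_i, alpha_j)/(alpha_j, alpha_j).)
The diagram associated to this matrix has two connected components: the simple roots {alpha_2, alpha_4, alpha_5} form a chain of 3 nodes with a double edge at one end; the terminal node there is the unique long simple root (C_3), and {alpha_1, alpha_3, alpha_6, alpha_7} form a chain of 2 nodes with a fork of two nodes at one end (D_4). A semisimple Lie algebra decomposes uniquely as the direct sum of simple ideals, one per connected component of its Dynkin diagram, so g ≅ C_3 ⊕ D_4 (dimension 21 + 28 = 49).

C_3 (sp(6)) + D_4 (so(8))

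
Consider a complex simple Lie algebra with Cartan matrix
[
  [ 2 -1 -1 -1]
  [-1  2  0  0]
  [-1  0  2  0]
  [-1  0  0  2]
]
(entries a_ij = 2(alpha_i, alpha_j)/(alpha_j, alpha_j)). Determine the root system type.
The matrix has rank 4 with 2's on the diagonal. Reading the off-diagonal entries as Dynkin edges (a single edge where a_ij = a_ji = -1; a double or triple edge where a_ij * a_ji = 2 or 3), the diagram is a chain of 2 nodes with a fork of two nodes at one end (D_4). One simple-root ordering that puts it in standard form is (alpha_4, alpha_1, alpha_2, alpha_3). So the algebra is type D_4, i.e. so(8).

D_4 (so(8))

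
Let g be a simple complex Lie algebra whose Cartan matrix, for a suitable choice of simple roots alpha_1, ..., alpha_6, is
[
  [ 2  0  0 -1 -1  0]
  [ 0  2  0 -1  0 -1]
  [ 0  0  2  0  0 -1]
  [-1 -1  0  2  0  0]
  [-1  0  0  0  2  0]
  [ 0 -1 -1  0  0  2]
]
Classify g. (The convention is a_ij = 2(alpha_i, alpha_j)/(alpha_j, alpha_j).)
The matrix has rank 6 with 2's on the diagonal. Reading the off-diagonal entries as Dynkin edges (a single edge where a_ij = a_ji = -1; a double or triple edge where a_ij * a_ji = 2 or 3), the diagram is a chain of 6 nodes with single edges (A_6). One simple-root ordering that puts it in standard form is (alpha_5, alpha_1, alpha_4, alpha_2, alpha_6, alpha_3). So the algebra is type A_6, i.e. sl(7).

A_6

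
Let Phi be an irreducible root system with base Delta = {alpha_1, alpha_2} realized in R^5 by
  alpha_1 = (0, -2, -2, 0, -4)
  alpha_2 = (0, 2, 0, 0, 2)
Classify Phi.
G_2

Compute the Cartan integers a_ij = 2(alpha_i, alpha_j)/(alpha_j, alpha_j); the resulting 2x2 Cartan matrix is
[[2, -3], [-1, 2]].
The roots have two lengths (squared-length ratio 3:1); the short ones are alpha_{2}. The associated Dynkin diagram is two nodes joined by a triple edge (G_2), so the type is G_2.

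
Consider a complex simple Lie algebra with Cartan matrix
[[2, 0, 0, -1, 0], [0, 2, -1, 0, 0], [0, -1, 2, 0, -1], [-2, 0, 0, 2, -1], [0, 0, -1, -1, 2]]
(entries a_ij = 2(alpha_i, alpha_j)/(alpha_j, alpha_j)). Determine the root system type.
B_5 (so(11))

The matrix has rank 5 with 2's on the diagonal. Reading the off-diagonal entries as Dynkin edges (a single edge where a_ij = a_ji = -1; a double or triple edge where a_ij * a_ji = 2 or 3), the diagram is a chain of 5 nodes with a double edge at one end; the terminal node there is the unique short simple root (B_5). One simple-root ordering that puts it in standard form is (alpha_2, alpha_3, alpha_5, alpha_4, alpha_1). So the algebra is type B_5, i.e. so(11).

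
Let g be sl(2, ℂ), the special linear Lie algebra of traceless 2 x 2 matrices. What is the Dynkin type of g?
This is sl(2), which has dimension 2^2 - 1 = 3 and rank 2 - 1 = 1 (a Cartan subalgebra is the diagonal traceless matrices). In the classification of classical Lie algebras, the special linear algebra sl(n+1) has type A_n; here n = 1, so the Dynkin diagram is a chain of 1 nodes with single edges (A_1). Hence the type is A_1.

type A_1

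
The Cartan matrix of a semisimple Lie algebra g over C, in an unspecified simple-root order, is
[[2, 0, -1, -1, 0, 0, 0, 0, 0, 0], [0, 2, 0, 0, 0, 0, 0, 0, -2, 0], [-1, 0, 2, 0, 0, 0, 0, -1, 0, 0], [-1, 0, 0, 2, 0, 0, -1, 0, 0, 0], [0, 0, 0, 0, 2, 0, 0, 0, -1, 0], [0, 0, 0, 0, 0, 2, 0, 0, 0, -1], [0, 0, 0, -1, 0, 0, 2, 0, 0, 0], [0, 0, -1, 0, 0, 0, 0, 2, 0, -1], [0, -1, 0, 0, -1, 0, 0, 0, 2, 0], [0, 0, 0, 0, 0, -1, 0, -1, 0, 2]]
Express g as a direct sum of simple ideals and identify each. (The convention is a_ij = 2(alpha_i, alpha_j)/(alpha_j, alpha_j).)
The diagram associated to this matrix has two connected components: the simple roots {alpha_1, alpha_3, alpha_4, alpha_6, alpha_7, alpha_8, alpha_10} form a chain of 7 nodes with single edges (A_7), and {alpha_2, alpha_5, alpha_9} form a chain of 3 nodes with a double edge at one end; the terminal node there is the unique long simple root (C_3). A semisimple Lie algebra decomposes uniquely as the direct sum of simple ideals, one per connected component of its Dynkin diagram, so g ≅ A_7 ⊕ C_3 (dimension 63 + 21 = 84).

A_7 ⊕ C_3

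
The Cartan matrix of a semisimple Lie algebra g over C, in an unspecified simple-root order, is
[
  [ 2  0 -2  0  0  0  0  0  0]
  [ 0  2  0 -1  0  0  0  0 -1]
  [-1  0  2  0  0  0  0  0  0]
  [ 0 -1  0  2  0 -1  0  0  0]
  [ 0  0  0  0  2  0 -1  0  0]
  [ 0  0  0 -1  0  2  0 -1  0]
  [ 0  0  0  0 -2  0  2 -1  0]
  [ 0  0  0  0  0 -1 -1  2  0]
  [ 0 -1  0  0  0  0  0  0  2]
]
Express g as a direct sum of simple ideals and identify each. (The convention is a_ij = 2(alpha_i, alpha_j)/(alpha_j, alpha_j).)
The diagram associated to this matrix has two connected components: the simple roots {alpha_1, alpha_3} form a chain of 2 nodes with a double edge at one end; the terminal node there is the unique short simple root (B_2), and {alpha_2, alpha_4, alpha_5, alpha_6, alpha_7, alpha_8, alpha_9} form a chain of 7 nodes with a double edge at one end; the terminal node there is the unique short simple root (B_7). A semisimple Lie algebra decomposes uniquely as the direct sum of simple ideals, one per connected component of its Dynkin diagram, so g ≅ B_2 ⊕ B_7 (dimension 10 + 105 = 115).

B_2 (so(5)) + B_7 (so(15))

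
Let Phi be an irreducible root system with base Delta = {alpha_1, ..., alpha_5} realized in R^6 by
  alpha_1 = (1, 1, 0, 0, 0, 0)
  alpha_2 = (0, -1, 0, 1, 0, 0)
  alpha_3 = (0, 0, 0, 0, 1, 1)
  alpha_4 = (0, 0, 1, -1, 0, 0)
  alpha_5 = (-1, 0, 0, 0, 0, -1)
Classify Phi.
Compute the Cartan integers a_ij = 2(alpha_i, alpha_j)/(alpha_j, alpha_j); the resulting 5x5 Cartan matrix is
[[2, -1, 0, 0, -1], [-1, 2, 0, -1, 0], [0, 0, 2, 0, -1], [0, -1, 0, 2, 0], [-1, 0, -1, 0, 2]].
All simple roots have the same length, so the diagram is simply laced. The associated Dynkin diagram is a chain of 5 nodes with single edges (A_5), so the type is A_5 (the algebra sl(6)).

A_5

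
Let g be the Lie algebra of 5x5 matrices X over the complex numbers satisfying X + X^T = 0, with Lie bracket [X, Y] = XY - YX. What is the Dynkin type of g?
type B_2

This is so(5) with 5 odd, which has dimension 5(5-1)/2 = 10 and rank (5-1)/2 = 2. In the classification of classical Lie algebras, the orthogonal algebra so(2n+1) in an odd number of variables has type B_n; here n = 2, so the Dynkin diagram is a chain of 2 nodes with a double edge at one end; the terminal node there is the unique short simple root (B_2). Hence the type is B_2.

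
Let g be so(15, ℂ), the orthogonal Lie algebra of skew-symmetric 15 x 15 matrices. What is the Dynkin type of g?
B_7 (so(15))

This is so(15) with 15 odd, which has dimension 15(15-1)/2 = 105 and rank (15-1)/2 = 7. In the classification of classical Lie algebras, the orthogonal algebra so(2n+1) in an odd number of variables has type B_n; here n = 7, so the Dynkin diagram is a chain of 7 nodes with a double edge at one end; the terminal node there is the unique short simple root (B_7). Hence the type is B_7.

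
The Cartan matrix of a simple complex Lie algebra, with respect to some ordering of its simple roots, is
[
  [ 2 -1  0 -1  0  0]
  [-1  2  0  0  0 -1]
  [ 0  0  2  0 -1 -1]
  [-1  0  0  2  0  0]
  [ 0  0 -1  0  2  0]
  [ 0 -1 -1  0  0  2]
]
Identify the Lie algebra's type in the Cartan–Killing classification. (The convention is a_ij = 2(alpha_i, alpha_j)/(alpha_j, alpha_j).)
A6

The matrix has rank 6 with 2's on the diagonal. Reading the off-diagonal entries as Dynkin edges (a single edge where a_ij = a_ji = -1; a double or triple edge where a_ij * a_ji = 2 or 3), the diagram is a chain of 6 nodes with single edges (A_6). One simple-root ordering that puts it in standard form is (alpha_4, alpha_1, alpha_2, alpha_6, alpha_3, alpha_5). So the algebra is type A_6, i.e. sl(7).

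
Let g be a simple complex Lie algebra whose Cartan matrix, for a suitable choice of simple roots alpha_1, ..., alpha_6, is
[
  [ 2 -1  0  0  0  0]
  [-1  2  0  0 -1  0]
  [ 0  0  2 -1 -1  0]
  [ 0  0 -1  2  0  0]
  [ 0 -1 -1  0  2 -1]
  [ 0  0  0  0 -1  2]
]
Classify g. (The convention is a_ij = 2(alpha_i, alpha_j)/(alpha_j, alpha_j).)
E6

The matrix has rank 6 with 2's on the diagonal. Reading the off-diagonal entries as Dynkin edges (a single edge where a_ij = a_ji = -1; a double or triple edge where a_ij * a_ji = 2 or 3), the diagram is a chain of 5 nodes with one extra node attached to the third node from one end (E_6). One simple-root ordering that puts it in standard form is (alpha_4, alpha_6, alpha_3, alpha_5, alpha_2, alpha_1). So the algebra is type E_6.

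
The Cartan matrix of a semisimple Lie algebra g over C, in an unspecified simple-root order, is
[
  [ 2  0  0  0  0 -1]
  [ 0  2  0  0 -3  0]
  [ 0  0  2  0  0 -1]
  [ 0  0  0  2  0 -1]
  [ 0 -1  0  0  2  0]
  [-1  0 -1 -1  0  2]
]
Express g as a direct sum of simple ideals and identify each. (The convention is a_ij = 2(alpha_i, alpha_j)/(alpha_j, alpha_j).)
The diagram associated to this matrix has two connected components: the simple roots {alpha_1, alpha_3, alpha_4, alpha_6} form a chain of 2 nodes with a fork of two nodes at one end (D_4), and {alpha_2, alpha_5} form two nodes joined by a triple edge (G_2). A semisimple Lie algebra decomposes uniquely as the direct sum of simple ideals, one per connected component of its Dynkin diagram, so g ≅ D_4 ⊕ G_2 (dimension 28 + 14 = 42).

D_4 (so(8)) ⊕ G_2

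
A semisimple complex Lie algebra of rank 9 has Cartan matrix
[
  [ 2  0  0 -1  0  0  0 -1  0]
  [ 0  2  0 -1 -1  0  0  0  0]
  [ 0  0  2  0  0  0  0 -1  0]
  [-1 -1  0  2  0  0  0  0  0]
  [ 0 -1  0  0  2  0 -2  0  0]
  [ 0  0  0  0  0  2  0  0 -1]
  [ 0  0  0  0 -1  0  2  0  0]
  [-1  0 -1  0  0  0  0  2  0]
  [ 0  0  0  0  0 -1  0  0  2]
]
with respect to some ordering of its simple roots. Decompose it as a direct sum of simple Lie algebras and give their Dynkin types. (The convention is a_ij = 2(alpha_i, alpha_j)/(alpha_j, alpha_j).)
The diagram associated to this matrix has two connected components: the simple roots {alpha_6, alpha_9} form a chain of 2 nodes with single edges (A_2), and {alpha_1, alpha_2, alpha_3, alpha_4, alpha_5, alpha_7, alpha_8} form a chain of 7 nodes with a double edge at one end; the terminal node there is the unique short simple root (B_7). A semisimple Lie algebra decomposes uniquely as the direct sum of simple ideals, one per connected component of its Dynkin diagram, so g ≅ A_2 ⊕ B_7 (dimension 8 + 105 = 113).

type A_2 ⊕ type B_7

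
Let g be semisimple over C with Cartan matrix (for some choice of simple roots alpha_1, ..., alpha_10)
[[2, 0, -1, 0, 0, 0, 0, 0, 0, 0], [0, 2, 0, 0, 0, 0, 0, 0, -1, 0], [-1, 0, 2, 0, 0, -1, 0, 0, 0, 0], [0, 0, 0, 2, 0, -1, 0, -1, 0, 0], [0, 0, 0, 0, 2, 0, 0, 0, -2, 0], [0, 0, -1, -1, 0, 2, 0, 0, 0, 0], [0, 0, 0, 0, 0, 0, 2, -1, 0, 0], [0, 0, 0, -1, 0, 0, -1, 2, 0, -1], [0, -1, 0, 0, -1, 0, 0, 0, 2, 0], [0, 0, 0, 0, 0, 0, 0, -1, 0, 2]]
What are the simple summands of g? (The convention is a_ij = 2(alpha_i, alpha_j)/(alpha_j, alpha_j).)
The diagram associated to this matrix has two connected components: the simple roots {alpha_2, alpha_5, alpha_9} form a chain of 3 nodes with a double edge at one end; the terminal node there is the unique long simple root (C_3), and {alpha_1, alpha_3, alpha_4, alpha_6, alpha_7, alpha_8, alpha_10} form a chain of 5 nodes with a fork of two nodes at one end (D_7). A semisimple Lie algebra decomposes uniquely as the direct sum of simple ideals, one per connected component of its Dynkin diagram, so g ≅ C_3 ⊕ D_7 (dimension 21 + 91 = 112).

C3 ⊕ D7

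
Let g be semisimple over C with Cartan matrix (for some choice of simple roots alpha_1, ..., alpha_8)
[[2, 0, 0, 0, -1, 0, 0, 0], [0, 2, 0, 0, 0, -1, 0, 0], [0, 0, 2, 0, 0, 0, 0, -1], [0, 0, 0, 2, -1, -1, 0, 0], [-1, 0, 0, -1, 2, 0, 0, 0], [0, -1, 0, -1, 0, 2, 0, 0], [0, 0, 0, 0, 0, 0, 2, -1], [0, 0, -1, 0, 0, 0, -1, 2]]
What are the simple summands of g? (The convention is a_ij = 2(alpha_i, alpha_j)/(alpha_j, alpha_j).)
A3 ⊕ A5

The diagram associated to this matrix has two connected components: the simple roots {alpha_3, alpha_7, alpha_8} form a chain of 3 nodes with single edges (A_3), and {alpha_1, alpha_2, alpha_4, alpha_5, alpha_6} form a chain of 5 nodes with single edges (A_5). A semisimple Lie algebra decomposes uniquely as the direct sum of simple ideals, one per connected component of its Dynkin diagram, so g ≅ A_3 ⊕ A_5 (dimension 15 + 35 = 50).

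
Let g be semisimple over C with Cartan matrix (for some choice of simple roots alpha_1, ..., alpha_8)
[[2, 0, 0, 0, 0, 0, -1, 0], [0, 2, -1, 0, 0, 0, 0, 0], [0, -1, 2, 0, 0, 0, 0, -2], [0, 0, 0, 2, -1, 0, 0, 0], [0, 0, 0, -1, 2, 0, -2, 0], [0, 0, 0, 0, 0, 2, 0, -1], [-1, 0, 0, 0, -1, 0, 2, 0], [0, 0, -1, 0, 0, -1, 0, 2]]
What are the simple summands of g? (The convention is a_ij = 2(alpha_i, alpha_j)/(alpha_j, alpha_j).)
The diagram associated to this matrix has two connected components: the simple roots {alpha_2, alpha_3, alpha_6, alpha_8} form a chain of 4 nodes with a double edge between the middle two (F_4), and {alpha_1, alpha_4, alpha_5, alpha_7} form a chain of 4 nodes with a double edge between the middle two (F_4). A semisimple Lie algebra decomposes uniquely as the direct sum of simple ideals, one per connected component of its Dynkin diagram, so g ≅ F_4 ⊕ F_4 (dimension 52 + 52 = 104).

F_4 + F_4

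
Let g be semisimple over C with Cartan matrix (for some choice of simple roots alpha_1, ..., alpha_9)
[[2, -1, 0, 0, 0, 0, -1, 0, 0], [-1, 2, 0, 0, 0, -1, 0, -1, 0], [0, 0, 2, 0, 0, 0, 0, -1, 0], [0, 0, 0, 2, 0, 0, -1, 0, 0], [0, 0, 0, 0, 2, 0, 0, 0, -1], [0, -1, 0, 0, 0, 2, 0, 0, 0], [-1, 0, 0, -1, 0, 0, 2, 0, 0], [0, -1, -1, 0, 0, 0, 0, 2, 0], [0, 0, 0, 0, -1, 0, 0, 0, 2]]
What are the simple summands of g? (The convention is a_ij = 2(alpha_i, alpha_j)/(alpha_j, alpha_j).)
A2 ⊕ E7

The diagram associated to this matrix has two connected components: the simple roots {alpha_5, alpha_9} form a chain of 2 nodes with single edges (A_2), and {alpha_1, alpha_2, alpha_3, alpha_4, alpha_6, alpha_7, alpha_8} form a chain of 6 nodes with one extra node attached to the third node from one end (E_7). A semisimple Lie algebra decomposes uniquely as the direct sum of simple ideals, one per connected component of its Dynkin diagram, so g ≅ A_2 ⊕ E_7 (dimension 8 + 133 = 141).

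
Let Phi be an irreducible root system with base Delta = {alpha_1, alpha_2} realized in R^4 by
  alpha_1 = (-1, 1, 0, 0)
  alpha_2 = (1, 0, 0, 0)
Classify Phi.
Compute the Cartan integers a_ij = 2(alpha_i, alpha_j)/(alpha_j, alpha_j); the resulting 2x2 Cartan matrix is
[[2, -2], [-1, 2]].
The roots have two lengths (squared-length ratio 2:1); the short ones are alpha_{2}. The associated Dynkin diagram is a chain of 2 nodes with a double edge at one end; the terminal node there is the unique short simple root (B_2), so the type is B_2 (the algebra so(5)).

B2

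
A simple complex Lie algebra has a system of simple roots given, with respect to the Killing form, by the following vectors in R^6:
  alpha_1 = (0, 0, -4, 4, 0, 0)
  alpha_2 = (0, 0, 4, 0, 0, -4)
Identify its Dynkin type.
Compute the Cartan integers a_ij = 2(alpha_i, alpha_j)/(alpha_j, alpha_j); the resulting 2x2 Cartan matrix is
[[2, -1], [-1, 2]].
All simple roots have the same length, so the diagram is simply laced. The associated Dynkin diagram is a chain of 2 nodes with single edges (A_2), so the type is A_2 (the algebra sl(3)).

type A_2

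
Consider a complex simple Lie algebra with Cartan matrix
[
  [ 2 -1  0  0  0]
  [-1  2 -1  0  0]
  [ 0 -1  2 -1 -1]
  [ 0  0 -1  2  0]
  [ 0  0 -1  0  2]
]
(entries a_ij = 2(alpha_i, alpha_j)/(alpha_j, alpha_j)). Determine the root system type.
D5

The matrix has rank 5 with 2's on the diagonal. Reading the off-diagonal entries as Dynkin edges (a single edge where a_ij = a_ji = -1; a double or triple edge where a_ij * a_ji = 2 or 3), the diagram is a chain of 3 nodes with a fork of two nodes at one end (D_5). One simple-root ordering that puts it in standard form is (alpha_1, alpha_2, alpha_3, alpha_5, alpha_4). So the algebra is type D_5, i.e. so(10).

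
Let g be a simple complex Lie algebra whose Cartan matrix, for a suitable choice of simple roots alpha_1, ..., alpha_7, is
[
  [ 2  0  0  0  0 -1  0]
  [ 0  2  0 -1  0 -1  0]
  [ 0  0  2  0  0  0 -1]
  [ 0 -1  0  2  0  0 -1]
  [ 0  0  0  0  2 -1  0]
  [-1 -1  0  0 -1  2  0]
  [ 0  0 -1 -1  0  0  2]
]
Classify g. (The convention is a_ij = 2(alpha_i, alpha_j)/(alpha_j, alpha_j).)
D_7 (so(14))

The matrix has rank 7 with 2's on the diagonal. Reading the off-diagonal entries as Dynkin edges (a single edge where a_ij = a_ji = -1; a double or triple edge where a_ij * a_ji = 2 or 3), the diagram is a chain of 5 nodes with a fork of two nodes at one end (D_7). One simple-root ordering that puts it in standard form is (alpha_3, alpha_7, alpha_4, alpha_2, alpha_6, alpha_1, alpha_5). So the algebra is type D_7, i.e. so(14).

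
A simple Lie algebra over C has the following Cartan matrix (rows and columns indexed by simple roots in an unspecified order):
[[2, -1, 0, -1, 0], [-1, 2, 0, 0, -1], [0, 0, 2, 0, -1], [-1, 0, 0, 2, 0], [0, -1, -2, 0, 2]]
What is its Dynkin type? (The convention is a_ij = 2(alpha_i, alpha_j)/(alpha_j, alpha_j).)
The matrix has rank 5 with 2's on the diagonal. Reading the off-diagonal entries as Dynkin edges (a single edge where a_ij = a_ji = -1; a double or triple edge where a_ij * a_ji = 2 or 3), the diagram is a chain of 5 nodes with a double edge at one end; the terminal node there is the unique short simple root (B_5). One simple-root ordering that puts it in standard form is (alpha_4, alpha_1, alpha_2, alpha_5, alpha_3). So the algebra is type B_5, i.e. so(11).

type B_5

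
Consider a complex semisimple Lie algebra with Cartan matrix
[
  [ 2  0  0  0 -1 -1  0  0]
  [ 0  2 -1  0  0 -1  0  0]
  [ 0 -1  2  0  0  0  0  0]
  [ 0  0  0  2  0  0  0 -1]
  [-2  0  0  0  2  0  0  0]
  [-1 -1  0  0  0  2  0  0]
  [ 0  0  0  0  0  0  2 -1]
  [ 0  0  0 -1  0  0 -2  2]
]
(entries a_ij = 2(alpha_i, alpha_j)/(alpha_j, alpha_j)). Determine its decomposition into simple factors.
B3 ⊕ C5

The diagram associated to this matrix has two connected components: the simple roots {alpha_4, alpha_7, alpha_8} form a chain of 3 nodes with a double edge at one end; the terminal node there is the unique short simple root (B_3), and {alpha_1, alpha_2, alpha_3, alpha_5, alpha_6} form a chain of 5 nodes with a double edge at one end; the terminal node there is the unique long simple root (C_5). A semisimple Lie algebra decomposes uniquely as the direct sum of simple ideals, one per connected component of its Dynkin diagram, so g ≅ B_3 ⊕ C_5 (dimension 21 + 55 = 76).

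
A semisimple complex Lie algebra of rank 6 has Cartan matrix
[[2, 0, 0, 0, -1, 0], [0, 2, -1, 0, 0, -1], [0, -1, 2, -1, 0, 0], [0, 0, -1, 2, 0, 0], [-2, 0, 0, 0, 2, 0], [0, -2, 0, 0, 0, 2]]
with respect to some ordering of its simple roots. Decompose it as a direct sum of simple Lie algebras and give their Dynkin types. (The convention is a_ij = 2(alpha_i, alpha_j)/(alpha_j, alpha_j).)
B_2 (so(5)) + C_4 (sp(8))

The diagram associated to this matrix has two connected components: the simple roots {alpha_1, alpha_5} form a chain of 2 nodes with a double edge at one end; the terminal node there is the unique short simple root (B_2), and {alpha_2, alpha_3, alpha_4, alpha_6} form a chain of 4 nodes with a double edge at one end; the terminal node there is the unique long simple root (C_4). A semisimple Lie algebra decomposes uniquely as the direct sum of simple ideals, one per connected component of its Dynkin diagram, so g ≅ B_2 ⊕ C_4 (dimension 10 + 36 = 46).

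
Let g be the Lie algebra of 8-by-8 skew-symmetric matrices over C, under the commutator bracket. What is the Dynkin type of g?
This is so(8) with 8 even, which has dimension 8(8-1)/2 = 28 and rank 8/2 = 4. In the classification of classical Lie algebras, the orthogonal algebra so(2n) in an even number of variables has type D_n; here n = 4, so the Dynkin diagram is a chain of 2 nodes with a fork of two nodes at one end (D_4). Hence the type is D_4.

type D_4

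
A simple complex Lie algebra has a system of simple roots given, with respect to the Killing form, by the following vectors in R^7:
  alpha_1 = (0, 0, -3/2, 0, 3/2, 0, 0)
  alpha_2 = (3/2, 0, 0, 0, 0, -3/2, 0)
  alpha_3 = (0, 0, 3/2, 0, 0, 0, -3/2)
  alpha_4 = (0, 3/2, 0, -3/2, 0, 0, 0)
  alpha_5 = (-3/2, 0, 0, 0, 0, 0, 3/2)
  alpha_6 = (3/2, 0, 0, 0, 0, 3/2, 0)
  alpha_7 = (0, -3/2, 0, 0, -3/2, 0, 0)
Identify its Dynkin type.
type D_7

Compute the Cartan integers a_ij = 2(alpha_i, alpha_j)/(alpha_j, alpha_j); the resulting 7x7 Cartan matrix is
[[2, 0, -1, 0, 0, 0, -1], [0, 2, 0, 0, -1, 0, 0], [-1, 0, 2, 0, -1, 0, 0], [0, 0, 0, 2, 0, 0, -1], [0, -1, -1, 0, 2, -1, 0], [0, 0, 0, 0, -1, 2, 0], [-1, 0, 0, -1, 0, 0, 2]].
All simple roots have the same length, so the diagram is simply laced. The associated Dynkin diagram is a chain of 5 nodes with a fork of two nodes at one end (D_7), so the type is D_7 (the algebra so(14)).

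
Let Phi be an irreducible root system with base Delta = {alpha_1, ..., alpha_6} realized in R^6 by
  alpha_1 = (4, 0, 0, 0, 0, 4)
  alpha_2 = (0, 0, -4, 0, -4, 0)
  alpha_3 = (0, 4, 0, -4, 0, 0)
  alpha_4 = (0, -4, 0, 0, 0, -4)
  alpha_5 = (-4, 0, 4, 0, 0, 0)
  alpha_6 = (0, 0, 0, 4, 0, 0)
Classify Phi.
B6

Compute the Cartan integers a_ij = 2(alpha_i, alpha_j)/(alpha_j, alpha_j); the resulting 6x6 Cartan matrix is
[[2, 0, 0, -1, -1, 0], [0, 2, 0, 0, -1, 0], [0, 0, 2, -1, 0, -2], [-1, 0, -1, 2, 0, 0], [-1, -1, 0, 0, 2, 0], [0, 0, -1, 0, 0, 2]].
The roots have two lengths (squared-length ratio 2:1); the short ones are alpha_{6}. The associated Dynkin diagram is a chain of 6 nodes with a double edge at one end; the terminal node there is the unique short simple root (B_6), so the type is B_6 (the algebra so(13)).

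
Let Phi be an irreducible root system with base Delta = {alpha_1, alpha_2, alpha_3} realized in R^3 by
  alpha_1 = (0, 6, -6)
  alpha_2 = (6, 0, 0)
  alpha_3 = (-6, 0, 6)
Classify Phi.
Compute the Cartan integers a_ij = 2(alpha_i, alpha_j)/(alpha_j, alpha_j); the resulting 3x3 Cartan matrix is
[[2, 0, -1], [0, 2, -1], [-1, -2, 2]].
The roots have two lengths (squared-length ratio 2:1); the short ones are alpha_{2}. The associated Dynkin diagram is a chain of 3 nodes with a double edge at one end; the terminal node there is the unique short simple root (B_3), so the type is B_3 (the algebra so(7)).

type B_3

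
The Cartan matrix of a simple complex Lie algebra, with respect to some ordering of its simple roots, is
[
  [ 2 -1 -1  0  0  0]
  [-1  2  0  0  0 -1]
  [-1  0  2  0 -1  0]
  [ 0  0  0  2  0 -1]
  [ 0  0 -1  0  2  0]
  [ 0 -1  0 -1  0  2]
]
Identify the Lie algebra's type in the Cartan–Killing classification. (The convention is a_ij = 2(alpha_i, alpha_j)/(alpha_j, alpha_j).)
The matrix has rank 6 with 2's on the diagonal. Reading the off-diagonal entries as Dynkin edges (a single edge where a_ij = a_ji = -1; a double or triple edge where a_ij * a_ji = 2 or 3), the diagram is a chain of 6 nodes with single edges (A_6). One simple-root ordering that puts it in standard form is (alpha_5, alpha_3, alpha_1, alpha_2, alpha_6, alpha_4). So the algebra is type A_6, i.e. sl(7).

A_6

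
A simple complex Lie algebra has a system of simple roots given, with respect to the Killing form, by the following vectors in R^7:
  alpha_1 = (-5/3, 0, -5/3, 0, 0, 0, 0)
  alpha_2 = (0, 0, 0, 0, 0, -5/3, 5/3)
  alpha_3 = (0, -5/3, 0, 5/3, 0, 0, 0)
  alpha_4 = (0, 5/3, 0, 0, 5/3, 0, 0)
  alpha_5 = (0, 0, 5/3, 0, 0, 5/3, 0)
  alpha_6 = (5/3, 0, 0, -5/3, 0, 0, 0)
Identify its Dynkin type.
A6

Compute the Cartan integers a_ij = 2(alpha_i, alpha_j)/(alpha_j, alpha_j); the resulting 6x6 Cartan matrix is
[[2, 0, 0, 0, -1, -1], [0, 2, 0, 0, -1, 0], [0, 0, 2, -1, 0, -1], [0, 0, -1, 2, 0, 0], [-1, -1, 0, 0, 2, 0], [-1, 0, -1, 0, 0, 2]].
All simple roots have the same length, so the diagram is simply laced. The associated Dynkin diagram is a chain of 6 nodes with single edges (A_6), so the type is A_6 (the algebra sl(7)).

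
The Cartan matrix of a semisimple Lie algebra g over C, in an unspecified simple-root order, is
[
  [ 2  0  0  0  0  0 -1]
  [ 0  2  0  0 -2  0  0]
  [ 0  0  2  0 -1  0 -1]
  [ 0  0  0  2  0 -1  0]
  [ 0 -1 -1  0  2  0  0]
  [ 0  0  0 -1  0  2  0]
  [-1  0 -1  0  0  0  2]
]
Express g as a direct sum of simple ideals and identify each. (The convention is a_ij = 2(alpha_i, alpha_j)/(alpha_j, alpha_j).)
A2 ⊕ C5

The diagram associated to this matrix has two connected components: the simple roots {alpha_4, alpha_6} form a chain of 2 nodes with single edges (A_2), and {alpha_1, alpha_2, alpha_3, alpha_5, alpha_7} form a chain of 5 nodes with a double edge at one end; the terminal node there is the unique long simple root (C_5). A semisimple Lie algebra decomposes uniquely as the direct sum of simple ideals, one per connected component of its Dynkin diagram, so g ≅ A_2 ⊕ C_5 (dimension 8 + 55 = 63).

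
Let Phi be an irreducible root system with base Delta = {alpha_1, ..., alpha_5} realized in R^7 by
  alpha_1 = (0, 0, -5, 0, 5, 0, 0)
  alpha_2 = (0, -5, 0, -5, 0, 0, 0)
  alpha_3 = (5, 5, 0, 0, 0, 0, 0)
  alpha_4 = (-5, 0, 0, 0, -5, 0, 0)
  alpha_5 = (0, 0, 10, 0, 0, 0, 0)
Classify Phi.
type C_5

Compute the Cartan integers a_ij = 2(alpha_i, alpha_j)/(alpha_j, alpha_j); the resulting 5x5 Cartan matrix is
[[2, 0, 0, -1, -1], [0, 2, -1, 0, 0], [0, -1, 2, -1, 0], [-1, 0, -1, 2, 0], [-2, 0, 0, 0, 2]].
The roots have two lengths (squared-length ratio 2:1); the short ones are alpha_{1,2,3,4}. The associated Dynkin diagram is a chain of 5 nodes with a double edge at one end; the terminal node there is the unique long simple root (C_5), so the type is C_5 (the algebra sp(10)).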